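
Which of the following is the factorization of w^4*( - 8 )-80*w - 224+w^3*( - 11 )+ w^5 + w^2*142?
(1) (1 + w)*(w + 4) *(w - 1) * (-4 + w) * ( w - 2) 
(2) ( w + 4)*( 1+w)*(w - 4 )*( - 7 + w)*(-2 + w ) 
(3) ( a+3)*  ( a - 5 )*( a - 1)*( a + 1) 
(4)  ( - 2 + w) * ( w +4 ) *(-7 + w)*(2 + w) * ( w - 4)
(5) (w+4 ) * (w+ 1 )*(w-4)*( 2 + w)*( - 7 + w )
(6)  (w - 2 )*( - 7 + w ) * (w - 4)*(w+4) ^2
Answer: 2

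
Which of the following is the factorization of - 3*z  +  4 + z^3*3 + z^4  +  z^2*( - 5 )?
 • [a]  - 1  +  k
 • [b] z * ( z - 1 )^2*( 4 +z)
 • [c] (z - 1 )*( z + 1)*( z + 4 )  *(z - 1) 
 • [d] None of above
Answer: c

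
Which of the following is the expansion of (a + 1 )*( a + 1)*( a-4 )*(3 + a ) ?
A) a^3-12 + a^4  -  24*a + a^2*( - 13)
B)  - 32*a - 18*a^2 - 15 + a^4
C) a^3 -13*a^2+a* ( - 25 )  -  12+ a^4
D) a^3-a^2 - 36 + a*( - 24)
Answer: C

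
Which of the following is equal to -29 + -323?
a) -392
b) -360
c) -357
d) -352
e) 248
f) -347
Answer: d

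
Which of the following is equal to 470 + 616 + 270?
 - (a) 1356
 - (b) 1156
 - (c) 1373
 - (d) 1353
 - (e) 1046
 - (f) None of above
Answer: a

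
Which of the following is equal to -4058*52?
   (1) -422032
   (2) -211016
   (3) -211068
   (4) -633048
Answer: 2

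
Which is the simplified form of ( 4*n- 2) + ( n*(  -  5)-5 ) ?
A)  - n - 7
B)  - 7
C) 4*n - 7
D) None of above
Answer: A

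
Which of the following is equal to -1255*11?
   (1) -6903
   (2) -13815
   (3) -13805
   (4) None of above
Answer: 3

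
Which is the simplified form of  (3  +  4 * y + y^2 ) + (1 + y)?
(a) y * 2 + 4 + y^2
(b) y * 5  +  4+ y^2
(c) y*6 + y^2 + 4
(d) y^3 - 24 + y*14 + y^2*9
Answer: b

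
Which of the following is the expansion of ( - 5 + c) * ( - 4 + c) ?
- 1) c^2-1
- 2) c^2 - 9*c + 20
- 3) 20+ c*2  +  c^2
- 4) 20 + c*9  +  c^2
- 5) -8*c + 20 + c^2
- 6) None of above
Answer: 2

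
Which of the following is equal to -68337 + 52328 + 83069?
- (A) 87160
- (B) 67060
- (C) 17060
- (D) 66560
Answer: B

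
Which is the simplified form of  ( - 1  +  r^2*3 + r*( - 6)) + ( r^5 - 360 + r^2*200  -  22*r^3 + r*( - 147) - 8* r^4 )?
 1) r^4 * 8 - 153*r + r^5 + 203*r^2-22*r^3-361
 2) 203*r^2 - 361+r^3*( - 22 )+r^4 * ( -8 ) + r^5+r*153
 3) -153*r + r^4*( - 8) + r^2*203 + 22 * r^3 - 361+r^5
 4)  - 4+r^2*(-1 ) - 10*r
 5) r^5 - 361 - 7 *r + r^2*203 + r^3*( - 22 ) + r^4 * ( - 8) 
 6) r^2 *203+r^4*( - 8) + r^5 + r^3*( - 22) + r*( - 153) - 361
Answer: 6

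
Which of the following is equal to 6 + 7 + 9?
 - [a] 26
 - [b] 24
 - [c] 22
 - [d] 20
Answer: c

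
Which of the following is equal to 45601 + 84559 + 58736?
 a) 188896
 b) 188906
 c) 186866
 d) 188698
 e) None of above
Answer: a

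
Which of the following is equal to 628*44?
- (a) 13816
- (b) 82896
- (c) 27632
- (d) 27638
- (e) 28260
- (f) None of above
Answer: c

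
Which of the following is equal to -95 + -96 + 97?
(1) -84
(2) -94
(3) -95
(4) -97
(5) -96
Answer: 2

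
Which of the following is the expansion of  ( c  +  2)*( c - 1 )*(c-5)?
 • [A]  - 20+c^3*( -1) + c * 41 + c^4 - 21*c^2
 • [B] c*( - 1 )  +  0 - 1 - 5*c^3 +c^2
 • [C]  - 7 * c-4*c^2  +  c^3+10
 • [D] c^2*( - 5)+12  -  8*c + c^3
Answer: C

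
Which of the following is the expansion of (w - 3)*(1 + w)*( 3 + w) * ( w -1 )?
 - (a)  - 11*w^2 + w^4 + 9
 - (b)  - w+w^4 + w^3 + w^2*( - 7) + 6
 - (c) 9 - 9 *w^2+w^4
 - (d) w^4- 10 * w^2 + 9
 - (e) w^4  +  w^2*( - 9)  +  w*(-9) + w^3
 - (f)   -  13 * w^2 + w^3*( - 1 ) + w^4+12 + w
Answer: d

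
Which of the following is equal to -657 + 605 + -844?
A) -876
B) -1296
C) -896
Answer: C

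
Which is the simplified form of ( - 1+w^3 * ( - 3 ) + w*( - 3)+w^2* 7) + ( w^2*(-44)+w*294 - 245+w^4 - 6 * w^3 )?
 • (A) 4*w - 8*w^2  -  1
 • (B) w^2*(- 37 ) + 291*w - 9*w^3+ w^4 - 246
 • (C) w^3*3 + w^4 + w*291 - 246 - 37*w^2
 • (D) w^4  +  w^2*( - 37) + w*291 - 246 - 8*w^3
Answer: B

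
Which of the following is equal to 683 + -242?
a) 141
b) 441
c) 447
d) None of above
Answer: b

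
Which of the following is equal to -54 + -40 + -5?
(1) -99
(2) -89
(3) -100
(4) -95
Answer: 1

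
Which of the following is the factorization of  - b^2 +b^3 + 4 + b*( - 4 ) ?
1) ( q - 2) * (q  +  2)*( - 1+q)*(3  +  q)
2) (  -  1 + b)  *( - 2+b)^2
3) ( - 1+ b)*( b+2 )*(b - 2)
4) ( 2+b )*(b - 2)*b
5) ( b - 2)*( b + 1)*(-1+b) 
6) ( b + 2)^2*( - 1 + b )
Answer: 3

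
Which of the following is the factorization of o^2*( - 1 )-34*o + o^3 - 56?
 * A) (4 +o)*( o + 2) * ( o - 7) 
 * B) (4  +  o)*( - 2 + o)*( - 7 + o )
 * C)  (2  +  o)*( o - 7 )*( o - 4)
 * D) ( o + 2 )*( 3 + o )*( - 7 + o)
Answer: A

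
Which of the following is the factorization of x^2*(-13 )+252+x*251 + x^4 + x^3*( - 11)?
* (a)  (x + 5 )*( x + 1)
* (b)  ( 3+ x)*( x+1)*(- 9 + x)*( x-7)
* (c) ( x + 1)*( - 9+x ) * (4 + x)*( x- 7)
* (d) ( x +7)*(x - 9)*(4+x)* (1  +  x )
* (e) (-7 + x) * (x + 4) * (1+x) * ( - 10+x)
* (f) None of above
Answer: c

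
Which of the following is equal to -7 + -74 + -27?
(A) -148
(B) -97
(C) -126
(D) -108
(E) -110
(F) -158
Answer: D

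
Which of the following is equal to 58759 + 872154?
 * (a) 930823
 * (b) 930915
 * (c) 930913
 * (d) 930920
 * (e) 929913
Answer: c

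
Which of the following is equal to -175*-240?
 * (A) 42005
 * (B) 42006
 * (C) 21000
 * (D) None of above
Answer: D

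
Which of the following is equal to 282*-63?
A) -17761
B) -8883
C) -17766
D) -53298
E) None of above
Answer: C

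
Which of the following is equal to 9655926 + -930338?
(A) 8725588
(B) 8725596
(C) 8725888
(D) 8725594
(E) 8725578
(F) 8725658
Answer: A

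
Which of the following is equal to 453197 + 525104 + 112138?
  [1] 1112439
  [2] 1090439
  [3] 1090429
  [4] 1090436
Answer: 2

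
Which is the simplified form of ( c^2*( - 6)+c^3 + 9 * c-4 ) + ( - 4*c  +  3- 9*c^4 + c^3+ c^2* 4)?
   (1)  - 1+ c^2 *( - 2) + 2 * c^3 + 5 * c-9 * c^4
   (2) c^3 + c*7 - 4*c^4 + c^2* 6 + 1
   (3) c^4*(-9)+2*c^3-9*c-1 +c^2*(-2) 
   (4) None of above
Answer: 1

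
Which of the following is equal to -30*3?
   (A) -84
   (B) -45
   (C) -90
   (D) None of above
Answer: C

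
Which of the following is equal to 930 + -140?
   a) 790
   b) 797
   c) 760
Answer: a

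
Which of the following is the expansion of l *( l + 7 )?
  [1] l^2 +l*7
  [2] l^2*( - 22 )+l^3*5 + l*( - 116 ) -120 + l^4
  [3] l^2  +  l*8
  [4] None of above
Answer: 1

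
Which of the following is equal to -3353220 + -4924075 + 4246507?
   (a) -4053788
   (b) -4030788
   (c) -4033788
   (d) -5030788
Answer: b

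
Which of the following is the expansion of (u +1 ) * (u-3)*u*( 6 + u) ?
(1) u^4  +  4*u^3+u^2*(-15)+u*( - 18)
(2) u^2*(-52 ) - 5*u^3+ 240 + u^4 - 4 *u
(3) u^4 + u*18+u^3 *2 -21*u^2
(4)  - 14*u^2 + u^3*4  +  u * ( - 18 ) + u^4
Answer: 1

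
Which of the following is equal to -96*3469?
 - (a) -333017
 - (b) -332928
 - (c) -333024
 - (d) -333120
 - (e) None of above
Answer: c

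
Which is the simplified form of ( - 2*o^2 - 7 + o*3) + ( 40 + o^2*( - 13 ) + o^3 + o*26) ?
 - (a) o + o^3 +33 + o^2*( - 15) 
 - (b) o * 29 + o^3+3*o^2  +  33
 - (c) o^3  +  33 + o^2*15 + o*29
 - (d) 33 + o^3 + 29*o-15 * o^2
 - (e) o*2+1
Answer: d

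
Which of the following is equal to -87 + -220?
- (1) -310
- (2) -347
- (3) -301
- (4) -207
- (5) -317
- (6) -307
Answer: 6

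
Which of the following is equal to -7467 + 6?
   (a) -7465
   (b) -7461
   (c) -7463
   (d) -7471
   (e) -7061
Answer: b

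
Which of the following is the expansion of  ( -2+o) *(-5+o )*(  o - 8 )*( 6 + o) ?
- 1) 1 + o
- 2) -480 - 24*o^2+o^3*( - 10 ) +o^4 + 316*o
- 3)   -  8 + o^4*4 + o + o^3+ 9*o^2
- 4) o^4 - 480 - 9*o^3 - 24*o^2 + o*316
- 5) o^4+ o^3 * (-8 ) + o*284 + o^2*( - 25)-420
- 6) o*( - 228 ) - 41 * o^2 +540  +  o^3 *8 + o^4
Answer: 4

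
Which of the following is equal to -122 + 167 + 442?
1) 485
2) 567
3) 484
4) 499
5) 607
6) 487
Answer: 6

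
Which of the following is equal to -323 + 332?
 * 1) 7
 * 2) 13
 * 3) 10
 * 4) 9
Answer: 4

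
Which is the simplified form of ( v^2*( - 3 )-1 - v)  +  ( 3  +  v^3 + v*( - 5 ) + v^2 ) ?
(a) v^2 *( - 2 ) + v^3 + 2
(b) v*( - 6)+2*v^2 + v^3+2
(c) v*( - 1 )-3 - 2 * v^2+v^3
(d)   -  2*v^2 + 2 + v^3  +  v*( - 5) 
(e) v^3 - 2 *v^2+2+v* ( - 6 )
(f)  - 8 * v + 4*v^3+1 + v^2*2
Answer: e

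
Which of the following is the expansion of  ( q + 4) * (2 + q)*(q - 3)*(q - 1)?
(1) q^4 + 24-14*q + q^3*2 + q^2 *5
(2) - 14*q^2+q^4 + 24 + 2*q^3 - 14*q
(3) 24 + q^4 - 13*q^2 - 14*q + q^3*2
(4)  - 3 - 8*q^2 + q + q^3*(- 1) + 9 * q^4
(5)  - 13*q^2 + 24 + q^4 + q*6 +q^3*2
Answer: 3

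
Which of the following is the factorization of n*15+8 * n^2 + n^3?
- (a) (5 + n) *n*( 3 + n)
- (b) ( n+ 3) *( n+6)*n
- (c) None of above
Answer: a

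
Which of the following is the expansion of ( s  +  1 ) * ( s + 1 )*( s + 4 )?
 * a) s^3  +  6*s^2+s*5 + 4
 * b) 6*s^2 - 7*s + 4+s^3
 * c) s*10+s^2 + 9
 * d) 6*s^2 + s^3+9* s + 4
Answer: d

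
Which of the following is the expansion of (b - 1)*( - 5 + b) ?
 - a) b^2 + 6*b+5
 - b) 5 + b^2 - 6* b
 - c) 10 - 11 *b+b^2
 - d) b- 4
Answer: b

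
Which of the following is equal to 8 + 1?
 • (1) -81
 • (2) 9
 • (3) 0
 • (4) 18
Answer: 2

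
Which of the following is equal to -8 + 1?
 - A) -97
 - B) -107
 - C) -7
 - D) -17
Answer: C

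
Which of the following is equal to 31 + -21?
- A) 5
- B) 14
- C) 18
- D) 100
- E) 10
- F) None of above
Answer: E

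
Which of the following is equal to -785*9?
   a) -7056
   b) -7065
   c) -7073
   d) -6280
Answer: b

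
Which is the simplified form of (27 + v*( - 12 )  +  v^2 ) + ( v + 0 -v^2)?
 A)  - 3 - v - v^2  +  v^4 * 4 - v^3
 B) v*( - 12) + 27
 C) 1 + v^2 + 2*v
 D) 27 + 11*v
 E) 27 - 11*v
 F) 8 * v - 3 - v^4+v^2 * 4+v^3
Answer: E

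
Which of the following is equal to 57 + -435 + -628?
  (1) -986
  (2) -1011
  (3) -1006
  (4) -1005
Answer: 3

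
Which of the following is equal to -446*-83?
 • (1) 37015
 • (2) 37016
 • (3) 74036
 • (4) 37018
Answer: 4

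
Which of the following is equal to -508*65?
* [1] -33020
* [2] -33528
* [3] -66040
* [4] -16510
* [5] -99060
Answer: 1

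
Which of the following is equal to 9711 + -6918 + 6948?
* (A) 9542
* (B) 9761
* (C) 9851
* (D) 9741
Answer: D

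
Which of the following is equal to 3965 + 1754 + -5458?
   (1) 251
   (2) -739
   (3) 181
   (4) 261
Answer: 4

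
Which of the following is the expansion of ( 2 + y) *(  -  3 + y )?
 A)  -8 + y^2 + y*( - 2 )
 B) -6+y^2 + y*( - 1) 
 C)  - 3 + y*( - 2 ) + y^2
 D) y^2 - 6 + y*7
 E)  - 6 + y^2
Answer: B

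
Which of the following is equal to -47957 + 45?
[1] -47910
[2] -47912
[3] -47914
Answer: 2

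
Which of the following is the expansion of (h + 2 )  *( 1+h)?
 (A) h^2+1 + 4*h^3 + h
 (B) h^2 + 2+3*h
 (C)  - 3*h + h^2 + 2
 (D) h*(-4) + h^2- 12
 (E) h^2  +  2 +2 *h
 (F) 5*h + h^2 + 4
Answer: B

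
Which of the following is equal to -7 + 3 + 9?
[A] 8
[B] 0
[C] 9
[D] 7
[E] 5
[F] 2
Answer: E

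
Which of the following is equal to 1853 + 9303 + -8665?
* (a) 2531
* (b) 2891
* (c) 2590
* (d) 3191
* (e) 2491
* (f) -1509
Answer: e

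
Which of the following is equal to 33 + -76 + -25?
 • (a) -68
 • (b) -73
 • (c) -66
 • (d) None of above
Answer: a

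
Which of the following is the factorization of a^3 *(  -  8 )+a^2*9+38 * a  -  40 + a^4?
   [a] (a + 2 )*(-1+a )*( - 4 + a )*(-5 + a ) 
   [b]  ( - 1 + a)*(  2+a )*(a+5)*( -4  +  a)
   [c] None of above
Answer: a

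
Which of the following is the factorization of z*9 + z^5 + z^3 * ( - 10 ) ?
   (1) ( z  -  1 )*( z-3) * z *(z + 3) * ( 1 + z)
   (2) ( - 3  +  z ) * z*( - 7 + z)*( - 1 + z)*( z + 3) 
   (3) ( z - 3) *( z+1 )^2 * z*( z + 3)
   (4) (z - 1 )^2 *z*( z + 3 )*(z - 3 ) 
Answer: 1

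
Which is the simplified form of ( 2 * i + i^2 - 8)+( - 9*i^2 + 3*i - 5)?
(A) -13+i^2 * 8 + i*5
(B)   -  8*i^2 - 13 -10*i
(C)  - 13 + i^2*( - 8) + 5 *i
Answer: C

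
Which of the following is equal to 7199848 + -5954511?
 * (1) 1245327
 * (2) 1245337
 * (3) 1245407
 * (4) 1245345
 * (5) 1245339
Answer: 2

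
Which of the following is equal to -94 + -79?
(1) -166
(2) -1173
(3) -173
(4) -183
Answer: 3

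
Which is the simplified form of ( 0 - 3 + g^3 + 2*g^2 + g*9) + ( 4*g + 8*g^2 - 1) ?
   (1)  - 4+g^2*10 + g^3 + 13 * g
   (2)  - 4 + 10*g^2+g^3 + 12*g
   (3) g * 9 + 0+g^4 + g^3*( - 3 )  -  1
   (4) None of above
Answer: 1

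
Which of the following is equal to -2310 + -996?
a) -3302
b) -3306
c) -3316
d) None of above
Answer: b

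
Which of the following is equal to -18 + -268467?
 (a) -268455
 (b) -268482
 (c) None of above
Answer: c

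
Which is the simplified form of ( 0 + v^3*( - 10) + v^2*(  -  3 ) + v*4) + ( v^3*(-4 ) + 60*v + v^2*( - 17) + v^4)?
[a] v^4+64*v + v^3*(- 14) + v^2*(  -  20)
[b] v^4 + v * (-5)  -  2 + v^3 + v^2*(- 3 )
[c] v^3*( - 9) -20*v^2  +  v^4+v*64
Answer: a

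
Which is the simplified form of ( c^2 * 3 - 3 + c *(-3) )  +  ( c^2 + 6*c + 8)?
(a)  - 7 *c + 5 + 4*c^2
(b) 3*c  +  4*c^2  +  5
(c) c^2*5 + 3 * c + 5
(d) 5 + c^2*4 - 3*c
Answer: b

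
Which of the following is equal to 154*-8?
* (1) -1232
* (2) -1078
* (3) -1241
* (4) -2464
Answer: 1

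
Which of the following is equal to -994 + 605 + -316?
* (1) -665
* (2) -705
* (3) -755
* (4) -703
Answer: 2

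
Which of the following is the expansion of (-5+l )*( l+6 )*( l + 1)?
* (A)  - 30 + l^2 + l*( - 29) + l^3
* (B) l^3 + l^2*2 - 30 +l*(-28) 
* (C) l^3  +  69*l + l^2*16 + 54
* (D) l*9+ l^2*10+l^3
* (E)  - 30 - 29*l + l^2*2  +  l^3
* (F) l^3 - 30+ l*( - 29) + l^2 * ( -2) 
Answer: E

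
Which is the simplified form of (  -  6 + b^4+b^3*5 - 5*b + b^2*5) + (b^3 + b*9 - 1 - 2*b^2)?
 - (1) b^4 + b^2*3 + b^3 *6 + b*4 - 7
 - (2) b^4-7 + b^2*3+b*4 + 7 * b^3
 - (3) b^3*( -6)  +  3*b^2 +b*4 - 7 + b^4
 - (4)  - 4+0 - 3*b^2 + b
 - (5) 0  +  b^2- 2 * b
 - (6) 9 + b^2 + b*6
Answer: 1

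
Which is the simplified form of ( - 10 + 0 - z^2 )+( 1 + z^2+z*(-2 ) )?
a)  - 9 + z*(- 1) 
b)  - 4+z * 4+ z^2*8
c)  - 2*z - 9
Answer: c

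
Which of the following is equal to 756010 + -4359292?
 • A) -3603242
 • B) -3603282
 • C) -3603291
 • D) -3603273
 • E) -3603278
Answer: B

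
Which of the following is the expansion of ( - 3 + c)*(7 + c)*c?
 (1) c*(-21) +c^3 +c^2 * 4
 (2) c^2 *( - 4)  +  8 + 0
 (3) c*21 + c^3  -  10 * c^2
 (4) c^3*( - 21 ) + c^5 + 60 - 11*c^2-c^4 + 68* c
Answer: 1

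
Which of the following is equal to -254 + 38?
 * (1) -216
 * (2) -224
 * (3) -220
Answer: 1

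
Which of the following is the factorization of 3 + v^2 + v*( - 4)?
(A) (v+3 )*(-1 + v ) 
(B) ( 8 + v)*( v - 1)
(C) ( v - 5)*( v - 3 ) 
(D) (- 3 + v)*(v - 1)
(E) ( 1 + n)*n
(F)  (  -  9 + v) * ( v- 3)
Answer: D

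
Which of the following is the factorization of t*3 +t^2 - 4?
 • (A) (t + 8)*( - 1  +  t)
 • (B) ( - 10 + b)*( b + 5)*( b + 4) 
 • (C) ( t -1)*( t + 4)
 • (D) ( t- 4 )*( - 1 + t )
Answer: C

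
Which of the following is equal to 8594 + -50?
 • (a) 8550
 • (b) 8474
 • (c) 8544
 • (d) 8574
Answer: c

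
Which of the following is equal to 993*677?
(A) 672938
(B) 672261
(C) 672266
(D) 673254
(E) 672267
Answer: B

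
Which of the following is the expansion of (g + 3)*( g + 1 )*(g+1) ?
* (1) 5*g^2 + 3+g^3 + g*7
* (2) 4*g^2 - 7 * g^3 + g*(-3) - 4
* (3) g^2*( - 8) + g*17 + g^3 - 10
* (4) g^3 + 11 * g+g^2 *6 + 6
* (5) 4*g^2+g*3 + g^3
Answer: 1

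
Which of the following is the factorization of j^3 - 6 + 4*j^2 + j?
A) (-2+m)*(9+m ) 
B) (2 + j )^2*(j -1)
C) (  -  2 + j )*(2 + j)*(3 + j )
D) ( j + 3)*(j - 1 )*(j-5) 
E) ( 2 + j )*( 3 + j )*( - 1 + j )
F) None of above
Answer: E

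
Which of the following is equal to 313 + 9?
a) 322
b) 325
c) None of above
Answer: a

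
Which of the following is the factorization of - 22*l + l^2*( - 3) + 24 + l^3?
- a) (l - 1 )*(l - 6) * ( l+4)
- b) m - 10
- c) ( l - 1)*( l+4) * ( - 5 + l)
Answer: a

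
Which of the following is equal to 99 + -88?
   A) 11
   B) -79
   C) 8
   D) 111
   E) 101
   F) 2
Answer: A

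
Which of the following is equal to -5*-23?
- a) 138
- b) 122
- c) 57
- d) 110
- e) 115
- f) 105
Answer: e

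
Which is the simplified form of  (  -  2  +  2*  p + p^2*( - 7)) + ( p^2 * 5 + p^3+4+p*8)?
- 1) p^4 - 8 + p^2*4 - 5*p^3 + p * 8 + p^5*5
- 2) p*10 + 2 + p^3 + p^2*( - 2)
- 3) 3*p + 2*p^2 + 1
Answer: 2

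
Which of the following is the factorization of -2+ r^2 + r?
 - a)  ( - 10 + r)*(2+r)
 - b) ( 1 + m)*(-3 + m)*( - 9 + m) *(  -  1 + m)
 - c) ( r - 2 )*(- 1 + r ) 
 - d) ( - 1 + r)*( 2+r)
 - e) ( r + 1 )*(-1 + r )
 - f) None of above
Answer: d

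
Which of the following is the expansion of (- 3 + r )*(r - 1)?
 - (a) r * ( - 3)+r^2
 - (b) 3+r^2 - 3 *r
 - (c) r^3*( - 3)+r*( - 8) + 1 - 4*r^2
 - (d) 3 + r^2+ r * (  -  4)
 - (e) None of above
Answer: d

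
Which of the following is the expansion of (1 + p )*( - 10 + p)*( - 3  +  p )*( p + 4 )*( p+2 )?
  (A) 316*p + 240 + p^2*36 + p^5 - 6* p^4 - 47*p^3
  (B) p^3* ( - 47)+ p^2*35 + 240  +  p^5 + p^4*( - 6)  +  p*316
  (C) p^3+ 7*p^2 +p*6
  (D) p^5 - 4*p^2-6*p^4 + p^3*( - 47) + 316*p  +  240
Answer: A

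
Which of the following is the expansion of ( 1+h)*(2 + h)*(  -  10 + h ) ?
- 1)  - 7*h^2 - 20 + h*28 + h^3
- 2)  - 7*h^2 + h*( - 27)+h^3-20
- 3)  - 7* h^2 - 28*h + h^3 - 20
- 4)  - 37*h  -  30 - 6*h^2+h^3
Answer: 3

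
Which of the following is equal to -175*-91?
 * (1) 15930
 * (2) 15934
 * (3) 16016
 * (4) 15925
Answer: 4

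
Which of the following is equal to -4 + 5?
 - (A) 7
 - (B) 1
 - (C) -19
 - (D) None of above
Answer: B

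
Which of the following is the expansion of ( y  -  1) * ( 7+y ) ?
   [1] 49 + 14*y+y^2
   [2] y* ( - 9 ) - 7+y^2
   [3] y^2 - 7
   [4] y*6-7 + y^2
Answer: 4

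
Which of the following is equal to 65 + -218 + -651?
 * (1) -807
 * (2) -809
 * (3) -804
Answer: 3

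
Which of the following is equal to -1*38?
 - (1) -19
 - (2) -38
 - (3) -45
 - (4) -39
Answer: 2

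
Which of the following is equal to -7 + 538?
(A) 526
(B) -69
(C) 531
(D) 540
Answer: C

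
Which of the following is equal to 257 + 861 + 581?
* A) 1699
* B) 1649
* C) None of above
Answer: A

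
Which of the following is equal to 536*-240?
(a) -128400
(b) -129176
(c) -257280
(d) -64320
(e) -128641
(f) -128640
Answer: f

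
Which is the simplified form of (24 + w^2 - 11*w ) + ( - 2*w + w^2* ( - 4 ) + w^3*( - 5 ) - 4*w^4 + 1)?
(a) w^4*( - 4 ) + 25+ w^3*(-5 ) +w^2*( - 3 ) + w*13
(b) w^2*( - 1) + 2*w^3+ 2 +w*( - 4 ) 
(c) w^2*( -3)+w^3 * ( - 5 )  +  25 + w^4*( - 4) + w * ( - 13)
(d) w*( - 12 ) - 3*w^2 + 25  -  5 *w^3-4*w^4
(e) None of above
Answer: c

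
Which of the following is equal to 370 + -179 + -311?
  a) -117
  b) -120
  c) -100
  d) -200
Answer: b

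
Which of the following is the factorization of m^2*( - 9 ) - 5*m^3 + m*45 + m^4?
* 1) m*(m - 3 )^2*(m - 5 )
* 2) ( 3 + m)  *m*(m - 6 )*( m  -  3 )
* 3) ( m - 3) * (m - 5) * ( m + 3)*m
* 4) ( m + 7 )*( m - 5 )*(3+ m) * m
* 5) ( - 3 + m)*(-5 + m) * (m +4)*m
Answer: 3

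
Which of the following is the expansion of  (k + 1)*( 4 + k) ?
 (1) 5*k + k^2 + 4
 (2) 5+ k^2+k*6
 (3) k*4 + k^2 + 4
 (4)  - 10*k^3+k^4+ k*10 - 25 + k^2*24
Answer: 1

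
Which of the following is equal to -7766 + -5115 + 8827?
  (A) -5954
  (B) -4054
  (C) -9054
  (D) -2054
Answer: B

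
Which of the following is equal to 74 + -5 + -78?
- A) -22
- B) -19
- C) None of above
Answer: C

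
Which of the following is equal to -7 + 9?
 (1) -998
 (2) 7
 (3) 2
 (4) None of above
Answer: 3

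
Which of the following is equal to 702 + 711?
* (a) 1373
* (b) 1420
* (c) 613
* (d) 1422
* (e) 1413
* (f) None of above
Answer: e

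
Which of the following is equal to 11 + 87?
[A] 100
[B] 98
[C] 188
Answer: B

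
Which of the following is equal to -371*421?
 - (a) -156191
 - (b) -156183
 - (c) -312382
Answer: a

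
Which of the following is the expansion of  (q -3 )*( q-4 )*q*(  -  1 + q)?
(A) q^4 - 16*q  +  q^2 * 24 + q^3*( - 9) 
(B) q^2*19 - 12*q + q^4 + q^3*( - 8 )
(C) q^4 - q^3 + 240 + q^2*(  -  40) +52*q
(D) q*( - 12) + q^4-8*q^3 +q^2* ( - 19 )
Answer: B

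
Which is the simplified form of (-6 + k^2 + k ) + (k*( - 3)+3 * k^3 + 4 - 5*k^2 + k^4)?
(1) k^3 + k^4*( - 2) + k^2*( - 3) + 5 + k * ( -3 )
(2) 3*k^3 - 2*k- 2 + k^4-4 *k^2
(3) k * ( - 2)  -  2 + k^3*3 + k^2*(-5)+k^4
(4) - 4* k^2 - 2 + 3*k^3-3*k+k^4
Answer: 2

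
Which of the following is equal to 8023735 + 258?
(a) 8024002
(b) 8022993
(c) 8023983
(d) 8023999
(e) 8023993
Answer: e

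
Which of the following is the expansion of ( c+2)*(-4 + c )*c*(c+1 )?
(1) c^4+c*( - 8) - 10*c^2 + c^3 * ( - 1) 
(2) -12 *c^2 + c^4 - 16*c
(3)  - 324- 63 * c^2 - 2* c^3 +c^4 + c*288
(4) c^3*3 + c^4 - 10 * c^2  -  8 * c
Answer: 1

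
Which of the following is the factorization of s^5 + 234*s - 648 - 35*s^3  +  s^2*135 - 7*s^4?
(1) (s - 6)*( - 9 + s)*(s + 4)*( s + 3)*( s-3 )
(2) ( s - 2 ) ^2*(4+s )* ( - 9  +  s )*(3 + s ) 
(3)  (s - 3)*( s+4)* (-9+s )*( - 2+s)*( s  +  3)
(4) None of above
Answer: 3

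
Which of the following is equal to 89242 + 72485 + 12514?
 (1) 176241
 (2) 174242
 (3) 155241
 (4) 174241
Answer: 4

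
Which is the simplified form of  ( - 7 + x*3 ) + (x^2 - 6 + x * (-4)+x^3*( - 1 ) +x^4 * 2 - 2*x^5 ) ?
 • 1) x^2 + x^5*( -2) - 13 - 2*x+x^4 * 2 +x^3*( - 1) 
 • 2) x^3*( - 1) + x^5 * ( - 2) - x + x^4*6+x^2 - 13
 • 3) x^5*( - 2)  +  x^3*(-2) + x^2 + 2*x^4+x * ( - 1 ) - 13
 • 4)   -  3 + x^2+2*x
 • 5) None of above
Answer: 5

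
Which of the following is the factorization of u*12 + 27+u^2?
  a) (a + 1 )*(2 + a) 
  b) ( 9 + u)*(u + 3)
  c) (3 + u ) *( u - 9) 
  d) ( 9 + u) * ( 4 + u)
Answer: b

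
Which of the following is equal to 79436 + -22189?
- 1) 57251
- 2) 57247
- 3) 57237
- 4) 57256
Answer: 2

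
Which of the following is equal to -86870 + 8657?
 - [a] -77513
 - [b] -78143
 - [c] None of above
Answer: c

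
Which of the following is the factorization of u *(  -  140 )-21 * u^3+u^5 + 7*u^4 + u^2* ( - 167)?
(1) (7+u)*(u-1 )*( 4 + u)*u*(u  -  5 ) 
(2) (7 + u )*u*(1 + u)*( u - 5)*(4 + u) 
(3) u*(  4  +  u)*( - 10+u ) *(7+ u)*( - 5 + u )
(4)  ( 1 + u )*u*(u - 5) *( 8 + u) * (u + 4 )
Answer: 2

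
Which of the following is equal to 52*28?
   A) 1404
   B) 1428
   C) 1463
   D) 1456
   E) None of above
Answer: D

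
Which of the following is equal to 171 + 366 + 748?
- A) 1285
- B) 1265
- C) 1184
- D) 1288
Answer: A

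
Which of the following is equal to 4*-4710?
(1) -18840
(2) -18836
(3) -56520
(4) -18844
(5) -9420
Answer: 1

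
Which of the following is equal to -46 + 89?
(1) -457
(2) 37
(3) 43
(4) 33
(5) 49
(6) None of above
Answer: 3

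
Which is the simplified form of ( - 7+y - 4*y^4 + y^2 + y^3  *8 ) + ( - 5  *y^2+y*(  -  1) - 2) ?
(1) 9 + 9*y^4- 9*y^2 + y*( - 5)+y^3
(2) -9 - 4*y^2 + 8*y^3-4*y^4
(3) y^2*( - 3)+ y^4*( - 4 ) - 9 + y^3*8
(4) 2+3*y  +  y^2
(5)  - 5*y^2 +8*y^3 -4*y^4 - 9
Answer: 2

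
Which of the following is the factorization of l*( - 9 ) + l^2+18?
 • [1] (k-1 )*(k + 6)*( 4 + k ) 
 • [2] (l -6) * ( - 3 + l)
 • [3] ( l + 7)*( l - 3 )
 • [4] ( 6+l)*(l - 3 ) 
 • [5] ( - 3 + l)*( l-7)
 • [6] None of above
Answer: 2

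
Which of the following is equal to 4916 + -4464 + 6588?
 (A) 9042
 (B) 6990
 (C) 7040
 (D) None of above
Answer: C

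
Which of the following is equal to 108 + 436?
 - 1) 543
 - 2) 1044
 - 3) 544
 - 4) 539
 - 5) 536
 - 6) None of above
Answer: 3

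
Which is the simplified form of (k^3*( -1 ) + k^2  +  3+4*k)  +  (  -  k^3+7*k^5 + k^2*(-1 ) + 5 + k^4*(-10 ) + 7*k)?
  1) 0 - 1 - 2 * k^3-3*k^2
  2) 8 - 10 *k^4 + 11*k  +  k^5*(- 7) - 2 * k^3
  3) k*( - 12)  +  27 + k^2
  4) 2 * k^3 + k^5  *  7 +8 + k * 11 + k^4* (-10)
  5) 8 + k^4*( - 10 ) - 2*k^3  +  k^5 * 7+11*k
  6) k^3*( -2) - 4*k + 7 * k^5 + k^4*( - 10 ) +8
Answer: 5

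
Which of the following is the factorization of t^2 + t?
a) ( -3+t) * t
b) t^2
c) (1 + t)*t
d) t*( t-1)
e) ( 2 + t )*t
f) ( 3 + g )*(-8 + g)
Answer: c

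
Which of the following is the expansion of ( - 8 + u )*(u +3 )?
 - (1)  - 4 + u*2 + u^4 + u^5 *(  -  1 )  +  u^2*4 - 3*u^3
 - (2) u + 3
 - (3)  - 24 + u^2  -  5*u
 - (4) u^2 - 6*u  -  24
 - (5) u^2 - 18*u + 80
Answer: 3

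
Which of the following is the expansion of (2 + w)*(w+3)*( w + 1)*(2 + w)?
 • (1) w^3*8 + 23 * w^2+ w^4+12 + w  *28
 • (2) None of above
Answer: 1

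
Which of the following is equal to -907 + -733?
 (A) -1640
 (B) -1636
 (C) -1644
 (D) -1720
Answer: A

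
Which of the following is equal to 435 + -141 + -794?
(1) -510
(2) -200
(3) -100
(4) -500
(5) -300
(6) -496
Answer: 4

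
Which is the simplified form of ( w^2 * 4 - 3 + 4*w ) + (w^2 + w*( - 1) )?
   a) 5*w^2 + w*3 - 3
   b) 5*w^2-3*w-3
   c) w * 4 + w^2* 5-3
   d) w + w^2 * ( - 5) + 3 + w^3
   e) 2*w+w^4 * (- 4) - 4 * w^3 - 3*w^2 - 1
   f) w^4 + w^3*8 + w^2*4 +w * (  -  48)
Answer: a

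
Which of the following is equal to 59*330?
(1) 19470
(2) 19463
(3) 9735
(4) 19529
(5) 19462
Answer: 1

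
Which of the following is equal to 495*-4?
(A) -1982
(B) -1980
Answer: B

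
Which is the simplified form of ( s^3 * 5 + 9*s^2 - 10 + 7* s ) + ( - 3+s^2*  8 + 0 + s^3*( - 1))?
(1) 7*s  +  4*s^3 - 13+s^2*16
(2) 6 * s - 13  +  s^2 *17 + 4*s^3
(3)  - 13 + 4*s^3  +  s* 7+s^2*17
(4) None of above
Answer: 3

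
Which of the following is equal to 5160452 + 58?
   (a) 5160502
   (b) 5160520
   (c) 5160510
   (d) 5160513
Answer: c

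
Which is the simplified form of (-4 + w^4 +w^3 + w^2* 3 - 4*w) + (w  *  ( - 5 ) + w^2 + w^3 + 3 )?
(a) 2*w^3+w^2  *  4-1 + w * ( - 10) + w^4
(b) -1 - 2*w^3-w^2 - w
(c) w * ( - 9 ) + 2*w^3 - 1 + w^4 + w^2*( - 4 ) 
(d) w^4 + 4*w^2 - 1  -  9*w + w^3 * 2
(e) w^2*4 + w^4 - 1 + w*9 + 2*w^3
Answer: d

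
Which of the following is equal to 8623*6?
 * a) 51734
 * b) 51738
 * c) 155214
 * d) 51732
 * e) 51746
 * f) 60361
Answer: b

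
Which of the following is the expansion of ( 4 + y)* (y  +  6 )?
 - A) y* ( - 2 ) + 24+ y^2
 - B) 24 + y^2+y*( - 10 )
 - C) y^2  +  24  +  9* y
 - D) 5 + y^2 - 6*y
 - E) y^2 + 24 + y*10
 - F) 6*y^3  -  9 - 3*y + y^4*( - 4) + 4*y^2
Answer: E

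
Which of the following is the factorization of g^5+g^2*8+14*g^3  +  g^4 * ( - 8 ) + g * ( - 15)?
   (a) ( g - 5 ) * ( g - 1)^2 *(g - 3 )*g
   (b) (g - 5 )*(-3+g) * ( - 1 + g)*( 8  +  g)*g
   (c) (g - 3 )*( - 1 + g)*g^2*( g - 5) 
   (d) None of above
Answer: d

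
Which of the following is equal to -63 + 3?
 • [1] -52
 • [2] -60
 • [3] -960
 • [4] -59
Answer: 2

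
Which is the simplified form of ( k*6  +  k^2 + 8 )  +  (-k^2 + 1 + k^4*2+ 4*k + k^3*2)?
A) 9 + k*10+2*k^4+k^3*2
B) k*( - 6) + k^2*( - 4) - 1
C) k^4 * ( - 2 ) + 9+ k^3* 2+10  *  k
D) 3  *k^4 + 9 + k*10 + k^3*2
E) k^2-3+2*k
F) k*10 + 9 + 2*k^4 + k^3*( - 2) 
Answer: A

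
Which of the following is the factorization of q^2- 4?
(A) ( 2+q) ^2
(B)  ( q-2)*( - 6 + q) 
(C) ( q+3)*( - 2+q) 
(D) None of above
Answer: D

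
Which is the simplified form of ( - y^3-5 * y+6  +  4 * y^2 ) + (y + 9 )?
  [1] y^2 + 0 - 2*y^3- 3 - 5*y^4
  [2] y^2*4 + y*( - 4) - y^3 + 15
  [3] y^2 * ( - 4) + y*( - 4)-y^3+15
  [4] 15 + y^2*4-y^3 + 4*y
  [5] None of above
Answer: 2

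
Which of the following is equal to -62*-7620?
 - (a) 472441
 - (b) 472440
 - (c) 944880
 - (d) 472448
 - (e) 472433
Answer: b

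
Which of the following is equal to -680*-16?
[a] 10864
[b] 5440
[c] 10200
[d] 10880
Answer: d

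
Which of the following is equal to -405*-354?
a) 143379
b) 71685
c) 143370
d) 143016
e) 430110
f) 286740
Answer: c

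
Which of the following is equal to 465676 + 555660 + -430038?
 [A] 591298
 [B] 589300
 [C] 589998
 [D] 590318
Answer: A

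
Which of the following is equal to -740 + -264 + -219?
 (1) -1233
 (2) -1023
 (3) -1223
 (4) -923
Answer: 3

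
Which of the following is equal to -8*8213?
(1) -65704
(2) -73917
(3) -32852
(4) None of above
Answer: 1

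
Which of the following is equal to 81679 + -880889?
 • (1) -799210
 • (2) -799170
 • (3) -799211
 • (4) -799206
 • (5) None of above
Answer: 1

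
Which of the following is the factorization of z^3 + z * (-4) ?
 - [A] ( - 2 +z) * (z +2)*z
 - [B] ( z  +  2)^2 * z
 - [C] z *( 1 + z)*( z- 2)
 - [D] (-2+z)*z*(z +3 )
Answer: A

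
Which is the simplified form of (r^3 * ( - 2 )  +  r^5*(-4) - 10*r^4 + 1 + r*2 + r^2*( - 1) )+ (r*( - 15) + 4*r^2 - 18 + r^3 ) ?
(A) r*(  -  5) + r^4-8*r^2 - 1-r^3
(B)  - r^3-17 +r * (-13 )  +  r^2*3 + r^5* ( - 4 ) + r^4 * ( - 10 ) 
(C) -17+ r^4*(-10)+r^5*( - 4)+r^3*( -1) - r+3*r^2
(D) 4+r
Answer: B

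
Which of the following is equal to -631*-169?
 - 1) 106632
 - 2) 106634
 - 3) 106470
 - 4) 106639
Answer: 4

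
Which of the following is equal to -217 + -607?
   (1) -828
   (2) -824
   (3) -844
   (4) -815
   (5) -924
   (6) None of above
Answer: 2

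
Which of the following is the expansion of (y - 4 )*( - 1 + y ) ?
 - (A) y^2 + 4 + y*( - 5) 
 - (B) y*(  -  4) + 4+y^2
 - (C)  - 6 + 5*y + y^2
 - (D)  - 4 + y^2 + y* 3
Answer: A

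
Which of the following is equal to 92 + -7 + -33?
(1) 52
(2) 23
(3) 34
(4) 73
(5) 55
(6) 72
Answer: 1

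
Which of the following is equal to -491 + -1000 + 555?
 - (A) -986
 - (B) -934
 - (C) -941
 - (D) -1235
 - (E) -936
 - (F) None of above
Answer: E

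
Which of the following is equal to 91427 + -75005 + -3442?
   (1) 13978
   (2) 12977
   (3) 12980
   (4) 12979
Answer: 3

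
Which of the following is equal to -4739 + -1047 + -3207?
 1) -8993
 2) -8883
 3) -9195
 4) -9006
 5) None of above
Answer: 1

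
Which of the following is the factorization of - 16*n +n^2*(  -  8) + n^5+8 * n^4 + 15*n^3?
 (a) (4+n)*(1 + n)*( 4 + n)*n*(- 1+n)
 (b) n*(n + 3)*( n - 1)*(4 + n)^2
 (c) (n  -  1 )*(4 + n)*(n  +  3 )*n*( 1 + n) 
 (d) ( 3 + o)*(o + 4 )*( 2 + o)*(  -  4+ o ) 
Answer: a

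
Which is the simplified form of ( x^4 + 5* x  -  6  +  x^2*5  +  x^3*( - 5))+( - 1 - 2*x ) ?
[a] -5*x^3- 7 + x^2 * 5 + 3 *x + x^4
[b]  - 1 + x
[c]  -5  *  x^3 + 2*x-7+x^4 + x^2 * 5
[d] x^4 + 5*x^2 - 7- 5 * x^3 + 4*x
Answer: a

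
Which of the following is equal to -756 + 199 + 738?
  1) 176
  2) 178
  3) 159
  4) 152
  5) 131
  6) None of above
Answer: 6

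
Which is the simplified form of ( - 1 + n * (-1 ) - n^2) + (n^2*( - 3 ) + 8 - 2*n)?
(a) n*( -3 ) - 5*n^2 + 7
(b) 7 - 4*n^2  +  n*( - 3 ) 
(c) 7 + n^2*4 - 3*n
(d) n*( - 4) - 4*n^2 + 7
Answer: b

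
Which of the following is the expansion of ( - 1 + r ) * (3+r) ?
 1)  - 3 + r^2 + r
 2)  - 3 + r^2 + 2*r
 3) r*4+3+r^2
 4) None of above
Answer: 2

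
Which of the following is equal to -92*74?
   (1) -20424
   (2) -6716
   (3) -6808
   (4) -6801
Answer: 3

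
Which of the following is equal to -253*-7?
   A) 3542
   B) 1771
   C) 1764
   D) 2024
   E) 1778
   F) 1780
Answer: B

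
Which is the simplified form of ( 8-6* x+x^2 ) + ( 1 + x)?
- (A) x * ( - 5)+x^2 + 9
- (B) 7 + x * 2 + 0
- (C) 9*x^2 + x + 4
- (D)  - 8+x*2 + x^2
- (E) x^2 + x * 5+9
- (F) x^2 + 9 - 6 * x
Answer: A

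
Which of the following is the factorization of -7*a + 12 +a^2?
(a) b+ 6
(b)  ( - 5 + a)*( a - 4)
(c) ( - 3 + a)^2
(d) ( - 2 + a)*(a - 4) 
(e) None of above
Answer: e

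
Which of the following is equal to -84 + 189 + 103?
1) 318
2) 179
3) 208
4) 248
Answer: 3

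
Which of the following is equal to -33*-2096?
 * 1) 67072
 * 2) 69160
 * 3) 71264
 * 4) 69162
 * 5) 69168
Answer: 5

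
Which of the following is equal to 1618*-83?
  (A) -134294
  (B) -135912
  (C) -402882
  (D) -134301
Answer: A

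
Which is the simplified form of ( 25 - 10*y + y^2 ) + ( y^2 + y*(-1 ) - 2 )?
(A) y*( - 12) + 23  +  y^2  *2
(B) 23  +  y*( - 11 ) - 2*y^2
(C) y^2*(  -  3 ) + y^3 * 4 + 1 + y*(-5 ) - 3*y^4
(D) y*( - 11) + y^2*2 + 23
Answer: D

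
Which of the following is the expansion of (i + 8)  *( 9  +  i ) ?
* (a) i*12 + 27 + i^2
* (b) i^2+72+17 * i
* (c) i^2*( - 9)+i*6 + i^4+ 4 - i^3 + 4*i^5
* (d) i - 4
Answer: b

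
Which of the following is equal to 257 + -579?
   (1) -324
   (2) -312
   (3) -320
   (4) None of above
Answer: 4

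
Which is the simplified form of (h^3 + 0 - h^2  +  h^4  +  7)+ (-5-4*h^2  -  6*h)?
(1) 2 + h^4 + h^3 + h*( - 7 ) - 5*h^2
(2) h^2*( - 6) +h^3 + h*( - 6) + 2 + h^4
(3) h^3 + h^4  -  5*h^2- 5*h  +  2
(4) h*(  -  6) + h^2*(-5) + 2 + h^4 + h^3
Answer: 4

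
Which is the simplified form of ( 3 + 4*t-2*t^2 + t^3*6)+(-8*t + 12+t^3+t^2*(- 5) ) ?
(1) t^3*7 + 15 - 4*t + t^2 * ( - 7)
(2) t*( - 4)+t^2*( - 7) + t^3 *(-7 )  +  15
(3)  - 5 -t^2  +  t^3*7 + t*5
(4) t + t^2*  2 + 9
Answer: 1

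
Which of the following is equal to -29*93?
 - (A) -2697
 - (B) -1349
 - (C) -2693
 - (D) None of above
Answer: A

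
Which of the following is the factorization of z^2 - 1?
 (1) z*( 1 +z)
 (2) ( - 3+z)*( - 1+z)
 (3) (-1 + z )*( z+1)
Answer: 3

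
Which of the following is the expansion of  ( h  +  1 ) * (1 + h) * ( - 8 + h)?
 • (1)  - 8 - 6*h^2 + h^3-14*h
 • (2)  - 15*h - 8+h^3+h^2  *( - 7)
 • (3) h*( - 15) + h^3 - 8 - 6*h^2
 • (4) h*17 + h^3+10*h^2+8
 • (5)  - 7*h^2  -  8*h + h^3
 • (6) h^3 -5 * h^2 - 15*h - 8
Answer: 3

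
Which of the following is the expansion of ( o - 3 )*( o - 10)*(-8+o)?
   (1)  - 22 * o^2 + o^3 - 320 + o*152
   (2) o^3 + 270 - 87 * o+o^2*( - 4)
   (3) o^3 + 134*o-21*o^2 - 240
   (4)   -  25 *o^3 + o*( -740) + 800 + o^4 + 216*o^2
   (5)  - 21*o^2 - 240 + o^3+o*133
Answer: 3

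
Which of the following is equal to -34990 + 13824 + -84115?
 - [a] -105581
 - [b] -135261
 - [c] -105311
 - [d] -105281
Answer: d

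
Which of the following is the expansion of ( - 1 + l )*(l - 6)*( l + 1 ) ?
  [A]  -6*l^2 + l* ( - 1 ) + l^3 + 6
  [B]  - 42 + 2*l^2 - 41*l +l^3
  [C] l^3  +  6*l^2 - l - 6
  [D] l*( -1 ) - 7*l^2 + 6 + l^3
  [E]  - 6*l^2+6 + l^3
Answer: A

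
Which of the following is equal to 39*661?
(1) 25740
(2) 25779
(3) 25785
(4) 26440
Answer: 2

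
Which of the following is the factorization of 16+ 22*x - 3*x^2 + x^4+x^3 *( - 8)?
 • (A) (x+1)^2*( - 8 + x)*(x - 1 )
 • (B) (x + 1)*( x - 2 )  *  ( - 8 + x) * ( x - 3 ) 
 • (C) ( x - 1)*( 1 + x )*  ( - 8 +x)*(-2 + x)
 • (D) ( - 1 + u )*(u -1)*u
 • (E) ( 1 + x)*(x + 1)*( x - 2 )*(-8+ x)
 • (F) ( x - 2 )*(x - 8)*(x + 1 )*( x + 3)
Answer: E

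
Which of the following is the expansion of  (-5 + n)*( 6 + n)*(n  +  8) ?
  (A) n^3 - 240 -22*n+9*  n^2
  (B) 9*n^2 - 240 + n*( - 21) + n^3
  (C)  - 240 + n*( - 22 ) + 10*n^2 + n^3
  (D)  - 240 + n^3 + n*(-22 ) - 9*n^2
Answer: A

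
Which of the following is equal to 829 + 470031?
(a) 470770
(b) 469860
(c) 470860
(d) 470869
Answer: c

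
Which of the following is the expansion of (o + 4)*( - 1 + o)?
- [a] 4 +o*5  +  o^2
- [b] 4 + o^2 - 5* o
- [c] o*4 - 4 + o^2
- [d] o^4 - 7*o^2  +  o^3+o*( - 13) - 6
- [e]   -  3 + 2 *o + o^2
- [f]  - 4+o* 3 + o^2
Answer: f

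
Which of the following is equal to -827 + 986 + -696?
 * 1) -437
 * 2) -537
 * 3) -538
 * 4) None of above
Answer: 2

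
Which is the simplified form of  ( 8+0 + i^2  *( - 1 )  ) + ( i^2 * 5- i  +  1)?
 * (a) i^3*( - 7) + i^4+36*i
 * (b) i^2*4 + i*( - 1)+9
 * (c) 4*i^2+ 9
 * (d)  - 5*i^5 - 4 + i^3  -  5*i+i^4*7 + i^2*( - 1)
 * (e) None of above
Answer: b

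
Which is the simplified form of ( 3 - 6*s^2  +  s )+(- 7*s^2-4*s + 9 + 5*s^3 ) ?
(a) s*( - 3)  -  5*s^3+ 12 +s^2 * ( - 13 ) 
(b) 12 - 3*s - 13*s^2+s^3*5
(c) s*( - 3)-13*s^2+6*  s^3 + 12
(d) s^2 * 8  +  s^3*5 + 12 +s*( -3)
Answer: b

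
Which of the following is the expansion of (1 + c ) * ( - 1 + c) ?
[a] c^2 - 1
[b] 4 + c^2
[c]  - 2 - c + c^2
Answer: a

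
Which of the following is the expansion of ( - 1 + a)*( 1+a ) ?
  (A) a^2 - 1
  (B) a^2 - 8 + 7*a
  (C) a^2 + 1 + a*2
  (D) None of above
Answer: A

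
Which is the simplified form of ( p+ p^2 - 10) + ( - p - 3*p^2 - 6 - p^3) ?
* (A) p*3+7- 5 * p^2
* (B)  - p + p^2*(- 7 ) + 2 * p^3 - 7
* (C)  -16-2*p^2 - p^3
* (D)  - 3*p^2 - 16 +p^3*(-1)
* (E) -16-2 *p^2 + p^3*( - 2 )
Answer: C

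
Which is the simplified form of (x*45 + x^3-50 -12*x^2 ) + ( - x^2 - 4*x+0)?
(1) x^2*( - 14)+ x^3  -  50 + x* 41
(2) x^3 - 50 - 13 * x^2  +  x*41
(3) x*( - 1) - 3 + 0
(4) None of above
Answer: 2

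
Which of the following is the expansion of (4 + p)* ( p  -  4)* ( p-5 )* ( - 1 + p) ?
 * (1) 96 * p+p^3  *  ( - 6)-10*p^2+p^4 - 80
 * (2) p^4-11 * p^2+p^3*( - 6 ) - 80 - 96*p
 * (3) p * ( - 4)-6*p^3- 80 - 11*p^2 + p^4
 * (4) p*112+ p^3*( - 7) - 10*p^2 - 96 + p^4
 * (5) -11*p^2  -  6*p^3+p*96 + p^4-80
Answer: 5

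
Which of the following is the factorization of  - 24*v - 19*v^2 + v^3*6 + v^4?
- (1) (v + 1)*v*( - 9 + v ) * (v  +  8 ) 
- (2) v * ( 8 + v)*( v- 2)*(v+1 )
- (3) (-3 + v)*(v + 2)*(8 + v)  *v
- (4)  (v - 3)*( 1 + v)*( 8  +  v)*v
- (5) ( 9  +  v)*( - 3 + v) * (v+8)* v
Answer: 4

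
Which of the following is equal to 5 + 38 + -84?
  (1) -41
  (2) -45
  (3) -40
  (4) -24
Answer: 1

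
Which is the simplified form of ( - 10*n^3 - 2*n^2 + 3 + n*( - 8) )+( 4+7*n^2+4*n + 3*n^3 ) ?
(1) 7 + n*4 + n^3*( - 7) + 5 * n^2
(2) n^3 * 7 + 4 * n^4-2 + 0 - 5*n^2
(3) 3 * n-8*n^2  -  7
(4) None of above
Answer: 4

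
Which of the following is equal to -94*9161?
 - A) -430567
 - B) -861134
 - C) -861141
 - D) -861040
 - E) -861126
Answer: B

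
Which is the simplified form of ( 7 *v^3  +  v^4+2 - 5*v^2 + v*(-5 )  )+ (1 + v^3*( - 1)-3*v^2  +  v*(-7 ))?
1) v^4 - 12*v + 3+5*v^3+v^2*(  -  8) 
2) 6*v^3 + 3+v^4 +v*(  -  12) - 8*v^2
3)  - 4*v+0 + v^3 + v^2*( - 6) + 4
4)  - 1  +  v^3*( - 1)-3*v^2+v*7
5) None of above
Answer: 2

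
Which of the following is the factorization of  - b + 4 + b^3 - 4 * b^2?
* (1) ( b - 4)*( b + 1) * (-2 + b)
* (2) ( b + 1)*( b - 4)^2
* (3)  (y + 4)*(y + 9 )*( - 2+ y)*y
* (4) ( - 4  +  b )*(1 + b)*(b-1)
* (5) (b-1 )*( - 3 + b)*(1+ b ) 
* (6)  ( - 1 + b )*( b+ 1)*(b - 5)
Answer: 4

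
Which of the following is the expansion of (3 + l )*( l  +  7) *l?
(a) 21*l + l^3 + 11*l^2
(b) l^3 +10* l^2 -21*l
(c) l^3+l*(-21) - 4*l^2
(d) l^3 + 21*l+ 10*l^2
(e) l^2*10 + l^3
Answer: d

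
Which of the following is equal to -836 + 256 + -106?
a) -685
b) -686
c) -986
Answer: b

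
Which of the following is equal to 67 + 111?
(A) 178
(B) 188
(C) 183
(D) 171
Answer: A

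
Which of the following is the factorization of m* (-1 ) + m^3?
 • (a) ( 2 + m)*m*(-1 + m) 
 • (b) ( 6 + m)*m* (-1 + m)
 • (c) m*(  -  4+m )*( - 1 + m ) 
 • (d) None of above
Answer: d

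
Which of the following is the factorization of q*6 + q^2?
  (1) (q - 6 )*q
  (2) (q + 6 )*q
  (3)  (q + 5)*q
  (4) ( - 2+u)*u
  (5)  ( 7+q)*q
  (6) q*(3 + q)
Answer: 2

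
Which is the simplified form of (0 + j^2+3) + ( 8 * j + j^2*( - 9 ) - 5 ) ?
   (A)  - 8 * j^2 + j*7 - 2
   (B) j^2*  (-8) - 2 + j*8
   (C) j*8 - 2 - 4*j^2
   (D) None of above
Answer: B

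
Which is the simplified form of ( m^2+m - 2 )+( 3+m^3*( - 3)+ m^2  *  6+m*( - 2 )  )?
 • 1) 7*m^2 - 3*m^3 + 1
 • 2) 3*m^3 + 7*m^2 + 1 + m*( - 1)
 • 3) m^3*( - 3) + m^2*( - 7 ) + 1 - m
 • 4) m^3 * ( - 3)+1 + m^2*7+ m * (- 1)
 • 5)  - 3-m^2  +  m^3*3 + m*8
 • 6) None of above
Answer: 4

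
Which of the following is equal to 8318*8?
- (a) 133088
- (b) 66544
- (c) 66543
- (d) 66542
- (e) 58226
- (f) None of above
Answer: b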